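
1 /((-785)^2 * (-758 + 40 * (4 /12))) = -3 /1376646650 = -0.00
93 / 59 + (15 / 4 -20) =-3463 / 236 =-14.67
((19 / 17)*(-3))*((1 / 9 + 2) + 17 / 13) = -7600 / 663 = -11.46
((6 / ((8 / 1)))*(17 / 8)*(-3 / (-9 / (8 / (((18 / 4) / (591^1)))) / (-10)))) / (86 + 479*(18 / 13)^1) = -7.45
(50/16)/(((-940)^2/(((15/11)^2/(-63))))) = -25/239490944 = -0.00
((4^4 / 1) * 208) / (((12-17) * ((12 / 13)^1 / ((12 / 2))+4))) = -346112 / 135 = -2563.79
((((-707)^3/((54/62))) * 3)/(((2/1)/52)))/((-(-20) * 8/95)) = -2705932061651/144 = -18791194872.58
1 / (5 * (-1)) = -1 / 5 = -0.20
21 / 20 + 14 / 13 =553 / 260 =2.13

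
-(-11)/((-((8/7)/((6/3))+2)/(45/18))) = -385/36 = -10.69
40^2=1600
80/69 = 1.16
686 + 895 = 1581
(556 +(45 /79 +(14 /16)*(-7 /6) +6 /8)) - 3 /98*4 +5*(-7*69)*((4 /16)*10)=-5481.32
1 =1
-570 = -570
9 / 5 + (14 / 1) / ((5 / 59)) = 167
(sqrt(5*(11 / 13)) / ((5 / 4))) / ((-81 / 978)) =-1304*sqrt(715) / 1755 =-19.87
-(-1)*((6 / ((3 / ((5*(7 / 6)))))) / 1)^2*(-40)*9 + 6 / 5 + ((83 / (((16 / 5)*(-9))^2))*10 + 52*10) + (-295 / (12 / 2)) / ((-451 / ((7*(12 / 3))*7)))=-48456.43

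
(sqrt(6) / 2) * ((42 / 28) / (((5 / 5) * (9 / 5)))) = 5 * sqrt(6) / 12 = 1.02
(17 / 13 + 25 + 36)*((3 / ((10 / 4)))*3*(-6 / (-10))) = 8748 / 65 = 134.58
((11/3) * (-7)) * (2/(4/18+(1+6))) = -7.11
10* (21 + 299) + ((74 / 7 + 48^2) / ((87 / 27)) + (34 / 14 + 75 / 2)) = 3958.24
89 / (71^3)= 0.00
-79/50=-1.58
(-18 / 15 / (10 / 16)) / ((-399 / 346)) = 5536 / 3325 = 1.66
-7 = -7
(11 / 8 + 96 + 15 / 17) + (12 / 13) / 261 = 15114097 / 153816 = 98.26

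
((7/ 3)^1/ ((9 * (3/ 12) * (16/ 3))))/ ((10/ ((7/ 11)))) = 49/ 3960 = 0.01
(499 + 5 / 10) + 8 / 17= 16999 / 34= 499.97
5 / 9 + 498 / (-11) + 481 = 43192 / 99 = 436.28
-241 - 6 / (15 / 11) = -1227 / 5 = -245.40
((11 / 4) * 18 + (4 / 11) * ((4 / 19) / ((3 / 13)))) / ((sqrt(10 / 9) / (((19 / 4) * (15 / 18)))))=62489 * sqrt(10) / 1056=187.13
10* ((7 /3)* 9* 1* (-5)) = -1050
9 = 9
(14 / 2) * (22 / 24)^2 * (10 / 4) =4235 / 288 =14.70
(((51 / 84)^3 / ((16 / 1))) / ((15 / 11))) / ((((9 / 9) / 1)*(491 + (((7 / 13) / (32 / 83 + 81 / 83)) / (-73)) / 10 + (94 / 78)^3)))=8814817379511 / 423433856830111232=0.00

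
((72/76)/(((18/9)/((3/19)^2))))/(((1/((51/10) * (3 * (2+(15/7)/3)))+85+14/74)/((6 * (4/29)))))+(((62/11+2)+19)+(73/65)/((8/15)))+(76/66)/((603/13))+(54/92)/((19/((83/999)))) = 105689032572107510155/3673630749818147976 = 28.77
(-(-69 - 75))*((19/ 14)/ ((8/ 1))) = 24.43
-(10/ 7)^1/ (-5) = 2/ 7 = 0.29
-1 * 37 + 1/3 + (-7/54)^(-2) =3358/147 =22.84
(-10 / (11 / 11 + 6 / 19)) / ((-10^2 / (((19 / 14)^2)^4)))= 322687697779 / 368947264000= 0.87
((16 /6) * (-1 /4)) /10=-1 /15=-0.07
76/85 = 0.89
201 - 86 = 115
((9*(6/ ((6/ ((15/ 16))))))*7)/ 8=945/ 128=7.38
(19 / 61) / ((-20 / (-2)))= 19 / 610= 0.03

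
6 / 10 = 3 / 5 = 0.60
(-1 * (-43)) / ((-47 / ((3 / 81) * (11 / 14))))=-473 / 17766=-0.03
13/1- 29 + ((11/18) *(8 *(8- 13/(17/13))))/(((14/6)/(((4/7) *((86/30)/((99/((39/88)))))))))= -600878/37485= -16.03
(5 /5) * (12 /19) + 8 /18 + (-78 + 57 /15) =-62521 /855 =-73.12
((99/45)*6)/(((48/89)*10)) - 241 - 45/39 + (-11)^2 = -617273/5200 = -118.71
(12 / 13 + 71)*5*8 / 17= 2200 / 13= 169.23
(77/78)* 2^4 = 616/39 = 15.79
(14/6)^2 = 49/9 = 5.44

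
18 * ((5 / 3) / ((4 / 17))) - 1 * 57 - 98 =-55 / 2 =-27.50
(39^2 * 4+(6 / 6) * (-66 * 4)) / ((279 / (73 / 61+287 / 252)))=2487565 / 51057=48.72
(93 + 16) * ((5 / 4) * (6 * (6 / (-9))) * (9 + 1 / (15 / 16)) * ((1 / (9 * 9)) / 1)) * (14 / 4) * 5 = -1185.32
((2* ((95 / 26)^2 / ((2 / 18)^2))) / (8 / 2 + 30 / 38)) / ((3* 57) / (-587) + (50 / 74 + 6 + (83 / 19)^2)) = 108901248216525 / 6141732003134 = 17.73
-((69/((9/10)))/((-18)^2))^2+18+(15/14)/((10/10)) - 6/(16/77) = -32603051/3306744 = -9.86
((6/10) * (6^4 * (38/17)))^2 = 21828289536/7225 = 3021216.54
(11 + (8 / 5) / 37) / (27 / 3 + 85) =2043 / 17390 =0.12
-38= -38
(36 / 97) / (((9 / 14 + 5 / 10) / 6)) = 189 / 97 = 1.95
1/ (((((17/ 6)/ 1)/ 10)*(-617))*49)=-60/ 513961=-0.00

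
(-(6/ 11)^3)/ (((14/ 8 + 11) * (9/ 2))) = -64/ 22627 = -0.00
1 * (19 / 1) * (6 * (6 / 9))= 76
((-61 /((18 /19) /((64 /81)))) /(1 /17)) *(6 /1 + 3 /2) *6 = -3152480 /81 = -38919.51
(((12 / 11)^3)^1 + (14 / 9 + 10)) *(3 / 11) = 153976 / 43923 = 3.51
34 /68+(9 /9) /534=134 /267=0.50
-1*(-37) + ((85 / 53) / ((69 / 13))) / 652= 88222573 / 2384364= 37.00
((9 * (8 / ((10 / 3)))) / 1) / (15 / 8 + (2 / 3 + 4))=2592 / 785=3.30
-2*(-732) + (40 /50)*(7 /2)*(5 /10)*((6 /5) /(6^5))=47433607 /32400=1464.00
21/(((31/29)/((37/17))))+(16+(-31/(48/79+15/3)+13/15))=189438073/3501915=54.10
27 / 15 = 9 / 5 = 1.80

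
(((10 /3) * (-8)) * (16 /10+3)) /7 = -368 /21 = -17.52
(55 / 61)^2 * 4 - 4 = -2784 / 3721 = -0.75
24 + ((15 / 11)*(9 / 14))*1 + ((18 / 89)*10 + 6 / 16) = 1495275 / 54824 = 27.27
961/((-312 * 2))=-961/624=-1.54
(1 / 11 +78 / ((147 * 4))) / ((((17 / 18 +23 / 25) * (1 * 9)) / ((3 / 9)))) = 6025 / 1356663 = 0.00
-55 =-55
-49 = -49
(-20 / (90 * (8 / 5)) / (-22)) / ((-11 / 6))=-5 / 1452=-0.00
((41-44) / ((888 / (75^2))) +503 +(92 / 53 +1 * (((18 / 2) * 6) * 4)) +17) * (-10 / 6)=-56377375 / 47064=-1197.89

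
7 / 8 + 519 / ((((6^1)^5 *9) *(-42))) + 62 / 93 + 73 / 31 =118343413 / 30373056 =3.90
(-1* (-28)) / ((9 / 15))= 140 / 3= 46.67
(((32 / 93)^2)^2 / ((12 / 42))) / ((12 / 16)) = 14680064 / 224415603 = 0.07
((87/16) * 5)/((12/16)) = 145/4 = 36.25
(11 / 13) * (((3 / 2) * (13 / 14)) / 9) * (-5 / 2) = -55 / 168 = -0.33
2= 2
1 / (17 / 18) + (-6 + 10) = 86 / 17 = 5.06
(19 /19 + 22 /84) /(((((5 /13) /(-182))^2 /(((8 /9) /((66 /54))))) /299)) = 50691890704 /825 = 61444716.00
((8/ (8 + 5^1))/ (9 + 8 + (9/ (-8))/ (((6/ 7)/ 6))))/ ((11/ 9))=576/ 10439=0.06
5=5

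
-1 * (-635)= 635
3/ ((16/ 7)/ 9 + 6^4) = 189/ 81664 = 0.00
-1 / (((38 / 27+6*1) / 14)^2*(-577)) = 35721 / 5770000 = 0.01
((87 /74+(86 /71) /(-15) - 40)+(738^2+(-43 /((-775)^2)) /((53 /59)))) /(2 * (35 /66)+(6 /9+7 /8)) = 12023335729990845964 /57450800510625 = 209280.56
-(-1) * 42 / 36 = 7 / 6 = 1.17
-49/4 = -12.25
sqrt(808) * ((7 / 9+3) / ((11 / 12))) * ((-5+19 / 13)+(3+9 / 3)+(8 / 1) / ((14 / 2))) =89216 * sqrt(202) / 3003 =422.24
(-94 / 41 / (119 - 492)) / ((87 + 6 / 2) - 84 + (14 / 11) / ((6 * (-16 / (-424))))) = 6204 / 11729731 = 0.00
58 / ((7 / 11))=638 / 7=91.14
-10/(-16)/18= 5/144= 0.03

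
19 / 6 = 3.17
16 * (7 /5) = 112 /5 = 22.40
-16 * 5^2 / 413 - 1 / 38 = -15613 / 15694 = -0.99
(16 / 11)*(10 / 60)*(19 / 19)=8 / 33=0.24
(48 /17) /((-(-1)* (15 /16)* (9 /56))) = 14336 /765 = 18.74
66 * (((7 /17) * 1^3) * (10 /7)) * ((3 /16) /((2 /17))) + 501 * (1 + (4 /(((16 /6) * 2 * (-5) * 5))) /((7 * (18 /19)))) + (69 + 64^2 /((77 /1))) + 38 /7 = 2649693 /3850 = 688.23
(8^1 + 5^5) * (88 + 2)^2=25377300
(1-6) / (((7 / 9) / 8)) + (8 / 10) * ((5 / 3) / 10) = -5386 / 105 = -51.30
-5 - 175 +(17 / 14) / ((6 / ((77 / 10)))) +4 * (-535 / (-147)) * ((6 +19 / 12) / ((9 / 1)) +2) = -21759599 / 158760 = -137.06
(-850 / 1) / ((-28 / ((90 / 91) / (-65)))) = -3825 / 8281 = -0.46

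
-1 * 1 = -1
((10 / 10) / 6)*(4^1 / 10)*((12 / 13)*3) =12 / 65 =0.18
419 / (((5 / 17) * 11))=129.51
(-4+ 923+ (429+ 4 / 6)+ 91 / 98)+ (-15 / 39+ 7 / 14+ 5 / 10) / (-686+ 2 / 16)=449250265 / 332878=1349.59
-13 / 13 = -1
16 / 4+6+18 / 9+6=18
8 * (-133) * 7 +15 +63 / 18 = -14859 / 2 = -7429.50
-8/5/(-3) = 8/15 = 0.53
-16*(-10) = 160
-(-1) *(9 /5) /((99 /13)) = 13 /55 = 0.24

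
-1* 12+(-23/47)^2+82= 155159/2209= 70.24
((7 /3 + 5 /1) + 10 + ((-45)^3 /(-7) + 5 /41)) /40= 2805851 /8610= 325.88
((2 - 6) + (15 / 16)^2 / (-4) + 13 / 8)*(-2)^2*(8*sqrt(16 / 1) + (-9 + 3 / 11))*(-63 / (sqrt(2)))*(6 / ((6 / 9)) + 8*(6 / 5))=15567363*sqrt(2) / 110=200141.60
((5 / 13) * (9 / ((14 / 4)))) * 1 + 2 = 272 / 91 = 2.99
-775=-775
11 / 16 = 0.69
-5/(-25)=1/5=0.20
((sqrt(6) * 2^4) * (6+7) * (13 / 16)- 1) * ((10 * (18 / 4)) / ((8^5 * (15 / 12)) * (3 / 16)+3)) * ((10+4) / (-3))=70 / 2561- 910 * sqrt(6) / 197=-11.29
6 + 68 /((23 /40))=2858 /23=124.26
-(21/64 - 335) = 21419/64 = 334.67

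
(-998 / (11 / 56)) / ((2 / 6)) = -167664 / 11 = -15242.18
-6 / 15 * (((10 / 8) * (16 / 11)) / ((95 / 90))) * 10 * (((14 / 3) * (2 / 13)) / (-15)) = 0.33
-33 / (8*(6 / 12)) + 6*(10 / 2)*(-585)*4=-280833 / 4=-70208.25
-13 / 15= -0.87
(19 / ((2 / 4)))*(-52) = -1976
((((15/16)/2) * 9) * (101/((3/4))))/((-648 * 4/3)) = -505/768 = -0.66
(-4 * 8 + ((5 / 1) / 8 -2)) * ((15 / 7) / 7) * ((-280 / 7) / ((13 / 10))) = 200250 / 637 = 314.36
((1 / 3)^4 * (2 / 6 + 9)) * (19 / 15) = 0.15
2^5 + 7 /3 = 34.33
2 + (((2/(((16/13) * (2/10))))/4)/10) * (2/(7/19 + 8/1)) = 10423/5088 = 2.05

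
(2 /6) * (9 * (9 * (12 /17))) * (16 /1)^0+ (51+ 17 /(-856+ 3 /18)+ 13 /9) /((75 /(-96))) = -943662788 /19641375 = -48.04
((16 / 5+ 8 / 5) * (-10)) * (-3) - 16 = 128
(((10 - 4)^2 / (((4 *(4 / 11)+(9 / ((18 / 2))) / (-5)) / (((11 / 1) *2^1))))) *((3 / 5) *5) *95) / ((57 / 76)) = 5517600 / 23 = 239895.65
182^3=6028568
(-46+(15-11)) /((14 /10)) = -30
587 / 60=9.78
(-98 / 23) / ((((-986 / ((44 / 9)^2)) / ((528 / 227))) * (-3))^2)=-0.00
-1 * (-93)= 93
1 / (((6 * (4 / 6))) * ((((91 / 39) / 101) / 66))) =9999 / 14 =714.21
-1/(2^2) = -1/4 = -0.25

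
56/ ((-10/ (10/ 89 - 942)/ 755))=354424784/ 89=3982300.94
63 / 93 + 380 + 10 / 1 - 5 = 11956 / 31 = 385.68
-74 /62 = -37 /31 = -1.19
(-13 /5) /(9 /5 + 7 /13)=-169 /152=-1.11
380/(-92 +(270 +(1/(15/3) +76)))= 1.49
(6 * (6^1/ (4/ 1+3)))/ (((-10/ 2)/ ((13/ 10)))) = -1.34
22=22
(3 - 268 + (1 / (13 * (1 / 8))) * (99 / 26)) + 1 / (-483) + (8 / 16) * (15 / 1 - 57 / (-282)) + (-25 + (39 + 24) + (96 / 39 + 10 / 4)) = -3254803103 / 15345876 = -212.10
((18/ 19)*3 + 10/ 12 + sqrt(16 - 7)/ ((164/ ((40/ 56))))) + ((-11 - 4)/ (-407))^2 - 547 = -5889160224919/ 10839407964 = -543.31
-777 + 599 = -178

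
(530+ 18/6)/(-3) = -533/3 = -177.67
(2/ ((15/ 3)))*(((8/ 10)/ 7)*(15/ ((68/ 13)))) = 78/ 595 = 0.13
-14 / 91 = -2 / 13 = -0.15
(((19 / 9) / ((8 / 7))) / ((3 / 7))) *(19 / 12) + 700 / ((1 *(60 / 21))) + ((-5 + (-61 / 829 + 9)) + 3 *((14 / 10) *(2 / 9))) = 2757774089 / 10743840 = 256.68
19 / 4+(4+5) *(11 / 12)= 13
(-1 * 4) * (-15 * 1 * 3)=180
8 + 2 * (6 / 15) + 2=54 / 5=10.80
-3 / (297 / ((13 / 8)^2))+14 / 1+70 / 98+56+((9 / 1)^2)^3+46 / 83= 1956611368819 / 3681216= 531512.24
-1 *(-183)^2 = -33489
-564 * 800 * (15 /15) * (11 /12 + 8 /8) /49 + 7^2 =-862399 /49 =-17599.98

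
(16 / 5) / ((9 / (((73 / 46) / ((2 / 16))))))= 4672 / 1035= 4.51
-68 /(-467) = 68 /467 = 0.15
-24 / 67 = -0.36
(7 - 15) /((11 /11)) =-8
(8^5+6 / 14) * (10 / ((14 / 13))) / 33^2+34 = 16723909 / 53361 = 313.41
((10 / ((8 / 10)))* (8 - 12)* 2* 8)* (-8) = 6400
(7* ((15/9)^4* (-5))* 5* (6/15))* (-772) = 416975.31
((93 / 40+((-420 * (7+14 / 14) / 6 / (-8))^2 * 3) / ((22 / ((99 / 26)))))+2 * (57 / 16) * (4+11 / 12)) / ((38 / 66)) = 177200133 / 39520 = 4483.81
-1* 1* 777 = -777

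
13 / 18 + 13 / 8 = 169 / 72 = 2.35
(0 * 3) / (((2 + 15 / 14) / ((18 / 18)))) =0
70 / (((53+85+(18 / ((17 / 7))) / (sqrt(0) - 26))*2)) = 1547 / 6087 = 0.25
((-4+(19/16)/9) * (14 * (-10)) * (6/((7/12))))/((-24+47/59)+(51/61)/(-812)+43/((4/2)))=-3267.97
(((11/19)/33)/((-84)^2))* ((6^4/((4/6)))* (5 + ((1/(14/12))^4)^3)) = 0.02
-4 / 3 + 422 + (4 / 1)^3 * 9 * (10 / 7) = 26114 / 21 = 1243.52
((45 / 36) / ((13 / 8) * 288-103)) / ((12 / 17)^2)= 289 / 42048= 0.01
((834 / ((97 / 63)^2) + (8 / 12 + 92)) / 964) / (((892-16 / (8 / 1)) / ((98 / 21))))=0.00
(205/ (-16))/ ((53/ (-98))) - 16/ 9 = 83621/ 3816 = 21.91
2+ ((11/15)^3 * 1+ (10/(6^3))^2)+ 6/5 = 5243717/1458000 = 3.60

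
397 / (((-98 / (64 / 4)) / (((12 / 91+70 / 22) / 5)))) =-10534792 / 245245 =-42.96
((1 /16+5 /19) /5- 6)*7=-63147 /1520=-41.54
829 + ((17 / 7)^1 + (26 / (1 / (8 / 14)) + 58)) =6330 / 7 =904.29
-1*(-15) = 15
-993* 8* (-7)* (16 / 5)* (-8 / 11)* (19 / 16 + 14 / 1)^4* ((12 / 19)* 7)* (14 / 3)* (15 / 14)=-508969405798371 / 3344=-152203769676.55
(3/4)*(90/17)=135/34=3.97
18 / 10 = 9 / 5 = 1.80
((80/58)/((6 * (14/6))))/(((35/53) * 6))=106/4263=0.02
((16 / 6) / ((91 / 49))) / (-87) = -56 / 3393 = -0.02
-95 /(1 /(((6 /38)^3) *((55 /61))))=-7425 /22021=-0.34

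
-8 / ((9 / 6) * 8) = -2 / 3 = -0.67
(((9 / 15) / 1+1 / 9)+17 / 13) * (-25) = -5905 / 117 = -50.47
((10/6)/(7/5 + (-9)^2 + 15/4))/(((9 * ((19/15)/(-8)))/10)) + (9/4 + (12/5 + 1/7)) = 4.66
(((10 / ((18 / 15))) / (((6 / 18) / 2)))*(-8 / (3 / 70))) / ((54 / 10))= -140000 / 81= -1728.40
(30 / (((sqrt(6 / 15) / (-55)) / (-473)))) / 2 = 390225 * sqrt(10) / 2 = 616999.90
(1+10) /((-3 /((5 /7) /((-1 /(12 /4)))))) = 55 /7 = 7.86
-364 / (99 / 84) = -10192 / 33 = -308.85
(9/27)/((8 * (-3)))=-1/72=-0.01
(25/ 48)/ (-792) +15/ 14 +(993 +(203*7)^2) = 537608795153/ 266112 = 2020235.07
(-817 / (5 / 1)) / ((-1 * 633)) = 817 / 3165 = 0.26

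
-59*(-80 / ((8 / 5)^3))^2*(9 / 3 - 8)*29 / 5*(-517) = -345541796875 / 1024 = -337443161.01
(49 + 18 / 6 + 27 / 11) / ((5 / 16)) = 9584 / 55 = 174.25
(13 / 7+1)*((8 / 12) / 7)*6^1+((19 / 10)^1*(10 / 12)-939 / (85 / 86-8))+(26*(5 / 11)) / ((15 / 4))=60794603 / 433356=140.29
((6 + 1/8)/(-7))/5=-7/40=-0.18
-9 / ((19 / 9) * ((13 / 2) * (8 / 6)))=-0.49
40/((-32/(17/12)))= -85/48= -1.77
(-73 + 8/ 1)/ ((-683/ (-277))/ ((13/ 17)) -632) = 234065/ 2264221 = 0.10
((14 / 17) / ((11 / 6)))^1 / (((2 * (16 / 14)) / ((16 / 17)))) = 588 / 3179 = 0.18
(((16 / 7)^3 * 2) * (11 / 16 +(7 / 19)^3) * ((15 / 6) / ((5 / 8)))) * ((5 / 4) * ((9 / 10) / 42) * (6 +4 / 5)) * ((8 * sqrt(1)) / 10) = 4226853888 / 411711475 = 10.27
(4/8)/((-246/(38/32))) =-0.00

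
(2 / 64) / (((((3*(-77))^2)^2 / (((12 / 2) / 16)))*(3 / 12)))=1 / 60744454848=0.00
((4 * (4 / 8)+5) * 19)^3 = 2352637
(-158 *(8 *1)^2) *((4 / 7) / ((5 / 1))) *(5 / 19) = -40448 / 133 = -304.12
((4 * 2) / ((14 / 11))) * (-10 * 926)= -58205.71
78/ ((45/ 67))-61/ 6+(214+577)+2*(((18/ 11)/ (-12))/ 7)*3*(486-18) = 1945633/ 2310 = 842.27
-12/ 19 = -0.63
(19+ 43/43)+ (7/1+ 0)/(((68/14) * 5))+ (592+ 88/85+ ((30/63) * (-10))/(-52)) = 613.42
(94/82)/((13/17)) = 799/533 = 1.50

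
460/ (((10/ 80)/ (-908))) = -3341440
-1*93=-93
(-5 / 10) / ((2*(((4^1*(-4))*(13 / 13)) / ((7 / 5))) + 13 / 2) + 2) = 7 / 201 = 0.03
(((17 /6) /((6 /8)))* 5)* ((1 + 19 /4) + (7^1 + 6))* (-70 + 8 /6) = -218875 /9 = -24319.44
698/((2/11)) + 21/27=3839.78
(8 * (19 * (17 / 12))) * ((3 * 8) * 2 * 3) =31008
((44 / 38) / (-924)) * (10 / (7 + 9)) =-0.00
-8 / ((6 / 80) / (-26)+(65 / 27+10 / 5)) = -224640 / 123679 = -1.82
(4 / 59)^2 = 16 / 3481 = 0.00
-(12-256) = 244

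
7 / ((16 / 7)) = 49 / 16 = 3.06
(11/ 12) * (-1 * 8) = -22/ 3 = -7.33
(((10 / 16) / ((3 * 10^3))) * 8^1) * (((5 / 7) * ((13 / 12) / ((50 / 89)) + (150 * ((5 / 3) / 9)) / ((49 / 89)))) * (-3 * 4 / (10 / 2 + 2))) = -4620079 / 43218000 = -0.11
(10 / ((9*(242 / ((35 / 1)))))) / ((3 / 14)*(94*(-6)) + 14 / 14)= -1225 / 913671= -0.00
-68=-68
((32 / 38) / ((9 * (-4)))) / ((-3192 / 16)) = 8 / 68229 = 0.00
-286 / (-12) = 143 / 6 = 23.83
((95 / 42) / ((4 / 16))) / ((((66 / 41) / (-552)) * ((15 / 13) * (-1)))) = 1863368 / 693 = 2688.84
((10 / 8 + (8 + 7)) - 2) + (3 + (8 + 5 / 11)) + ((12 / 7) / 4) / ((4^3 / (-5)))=126507 / 4928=25.67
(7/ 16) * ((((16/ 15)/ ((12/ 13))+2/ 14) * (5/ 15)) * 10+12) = 1543/ 216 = 7.14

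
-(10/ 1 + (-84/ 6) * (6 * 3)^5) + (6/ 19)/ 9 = 1507874696/ 57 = 26453942.04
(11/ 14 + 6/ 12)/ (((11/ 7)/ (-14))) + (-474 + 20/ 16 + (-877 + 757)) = -26585/ 44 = -604.20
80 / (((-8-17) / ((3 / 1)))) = -48 / 5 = -9.60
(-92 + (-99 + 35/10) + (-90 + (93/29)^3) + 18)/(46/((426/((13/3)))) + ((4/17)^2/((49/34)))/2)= -5881333277799/12647696398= -465.01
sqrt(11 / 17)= sqrt(187) / 17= 0.80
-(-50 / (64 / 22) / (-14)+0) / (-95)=55 / 4256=0.01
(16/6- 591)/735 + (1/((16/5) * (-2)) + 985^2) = 13691801699/14112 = 970224.04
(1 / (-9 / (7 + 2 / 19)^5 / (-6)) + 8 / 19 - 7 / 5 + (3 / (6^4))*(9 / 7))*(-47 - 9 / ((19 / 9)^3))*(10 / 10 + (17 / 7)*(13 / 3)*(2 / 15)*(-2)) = 4699404109281698295301 / 4493850780648600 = 1045741.02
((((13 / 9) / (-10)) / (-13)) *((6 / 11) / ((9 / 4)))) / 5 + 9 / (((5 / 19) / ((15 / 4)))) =3809041 / 29700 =128.25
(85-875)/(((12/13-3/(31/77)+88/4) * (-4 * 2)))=31837/4988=6.38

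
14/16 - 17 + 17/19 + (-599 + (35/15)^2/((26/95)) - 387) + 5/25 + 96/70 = -121969069/124488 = -979.77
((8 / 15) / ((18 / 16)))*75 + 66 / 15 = 1798 / 45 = 39.96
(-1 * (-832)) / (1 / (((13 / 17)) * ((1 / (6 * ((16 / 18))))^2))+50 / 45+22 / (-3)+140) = 8112 / 1667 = 4.87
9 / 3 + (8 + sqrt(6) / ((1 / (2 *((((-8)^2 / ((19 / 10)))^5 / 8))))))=11 + 26843545600000 *sqrt(6) / 2476099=26555083.96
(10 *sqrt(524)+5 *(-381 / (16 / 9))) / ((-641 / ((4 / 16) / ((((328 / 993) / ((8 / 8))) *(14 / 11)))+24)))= 32.33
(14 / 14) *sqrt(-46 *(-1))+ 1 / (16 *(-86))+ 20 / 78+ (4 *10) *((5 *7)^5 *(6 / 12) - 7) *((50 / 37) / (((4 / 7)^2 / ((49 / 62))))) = sqrt(46)+ 211478065329434987 / 61552608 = 3435728763.06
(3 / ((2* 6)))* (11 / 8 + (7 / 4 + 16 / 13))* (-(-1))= 453 / 416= 1.09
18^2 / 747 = 36 / 83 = 0.43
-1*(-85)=85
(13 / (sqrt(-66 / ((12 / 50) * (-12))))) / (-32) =-13 * sqrt(33) / 880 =-0.08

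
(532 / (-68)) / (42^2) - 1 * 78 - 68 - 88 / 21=-643435 / 4284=-150.19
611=611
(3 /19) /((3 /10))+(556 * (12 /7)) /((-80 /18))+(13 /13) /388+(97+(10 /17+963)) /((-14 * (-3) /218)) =23208255361 /4386340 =5291.03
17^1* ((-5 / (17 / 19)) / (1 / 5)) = -475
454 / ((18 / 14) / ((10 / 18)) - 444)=-15890 / 15459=-1.03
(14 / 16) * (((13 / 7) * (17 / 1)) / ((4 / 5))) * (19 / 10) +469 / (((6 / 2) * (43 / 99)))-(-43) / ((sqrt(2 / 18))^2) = 2236109 / 2752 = 812.54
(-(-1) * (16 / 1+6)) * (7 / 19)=154 / 19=8.11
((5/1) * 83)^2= 172225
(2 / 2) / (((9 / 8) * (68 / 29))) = 58 / 153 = 0.38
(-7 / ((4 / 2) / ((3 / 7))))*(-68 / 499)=102 / 499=0.20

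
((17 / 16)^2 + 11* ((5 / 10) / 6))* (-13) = -20423 / 768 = -26.59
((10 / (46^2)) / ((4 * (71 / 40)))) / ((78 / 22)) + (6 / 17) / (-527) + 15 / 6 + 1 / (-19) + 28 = 15183246694885 / 498679782042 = 30.45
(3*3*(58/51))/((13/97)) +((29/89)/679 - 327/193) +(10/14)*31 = 249559891629/2577563443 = 96.82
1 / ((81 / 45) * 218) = 5 / 1962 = 0.00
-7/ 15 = -0.47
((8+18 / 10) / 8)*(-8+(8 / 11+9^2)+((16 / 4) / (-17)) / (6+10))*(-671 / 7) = -23543499 / 2720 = -8655.70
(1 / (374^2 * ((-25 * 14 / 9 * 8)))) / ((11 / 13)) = -117 / 4308180800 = -0.00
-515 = -515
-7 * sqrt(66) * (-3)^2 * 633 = -39879 * sqrt(66) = -323978.53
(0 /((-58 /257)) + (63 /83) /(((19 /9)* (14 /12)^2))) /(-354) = -486 /651301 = -0.00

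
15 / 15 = 1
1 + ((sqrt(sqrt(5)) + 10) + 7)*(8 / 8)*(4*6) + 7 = 24*5^(1 / 4) + 416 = 451.89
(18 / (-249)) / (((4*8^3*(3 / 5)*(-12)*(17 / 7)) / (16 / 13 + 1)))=1015 / 225398784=0.00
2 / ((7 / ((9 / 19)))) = 18 / 133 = 0.14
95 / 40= 19 / 8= 2.38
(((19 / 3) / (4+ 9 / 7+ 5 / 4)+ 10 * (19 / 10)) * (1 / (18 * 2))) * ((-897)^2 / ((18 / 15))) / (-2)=-4900515815 / 26352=-185963.71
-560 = -560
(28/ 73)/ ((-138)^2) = 7/ 347553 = 0.00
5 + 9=14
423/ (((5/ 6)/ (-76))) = -192888/ 5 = -38577.60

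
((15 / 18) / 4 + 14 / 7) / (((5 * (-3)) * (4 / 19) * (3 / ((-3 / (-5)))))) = -1007 / 7200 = -0.14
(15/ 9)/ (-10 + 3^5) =5/ 699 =0.01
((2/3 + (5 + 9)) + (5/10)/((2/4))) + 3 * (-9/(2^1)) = 13/6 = 2.17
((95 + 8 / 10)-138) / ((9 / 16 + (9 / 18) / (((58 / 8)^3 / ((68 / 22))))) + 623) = -905709904 / 13383184955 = -0.07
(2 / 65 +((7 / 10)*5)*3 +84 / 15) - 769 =-752.87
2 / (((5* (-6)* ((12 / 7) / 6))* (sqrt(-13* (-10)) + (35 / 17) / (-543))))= -198826509* sqrt(130) / 110774757050 - 150773 / 22154951410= -0.02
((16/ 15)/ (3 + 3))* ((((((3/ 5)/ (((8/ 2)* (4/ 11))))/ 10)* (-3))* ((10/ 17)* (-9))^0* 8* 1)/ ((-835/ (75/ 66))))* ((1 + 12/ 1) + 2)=0.00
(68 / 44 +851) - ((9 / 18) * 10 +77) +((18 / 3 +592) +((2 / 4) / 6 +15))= 182639 / 132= 1383.63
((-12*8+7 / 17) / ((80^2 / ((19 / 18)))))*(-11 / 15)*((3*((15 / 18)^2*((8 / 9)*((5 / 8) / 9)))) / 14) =339625 / 3197988864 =0.00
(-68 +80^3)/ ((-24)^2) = 42661/ 48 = 888.77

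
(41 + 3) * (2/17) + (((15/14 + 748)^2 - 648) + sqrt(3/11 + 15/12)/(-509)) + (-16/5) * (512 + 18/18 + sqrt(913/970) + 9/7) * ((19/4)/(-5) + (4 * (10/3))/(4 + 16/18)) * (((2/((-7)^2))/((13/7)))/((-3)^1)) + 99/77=560487.93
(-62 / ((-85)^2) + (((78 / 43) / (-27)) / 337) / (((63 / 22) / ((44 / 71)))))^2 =1321352917418853539236 / 17764591734100895938655625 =0.00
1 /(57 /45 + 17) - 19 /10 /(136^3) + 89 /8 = 38527350357 /3446174720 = 11.18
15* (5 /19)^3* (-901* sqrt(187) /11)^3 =-23314417344375* sqrt(187) /829939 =-384148548.43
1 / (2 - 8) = -1 / 6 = -0.17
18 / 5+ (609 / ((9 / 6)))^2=824198 / 5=164839.60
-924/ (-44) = 21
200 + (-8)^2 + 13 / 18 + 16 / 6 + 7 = 274.39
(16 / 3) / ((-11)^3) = -16 / 3993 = -0.00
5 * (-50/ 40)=-25/ 4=-6.25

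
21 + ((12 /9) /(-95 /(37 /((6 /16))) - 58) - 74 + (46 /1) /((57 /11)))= -43916791 /994821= -44.15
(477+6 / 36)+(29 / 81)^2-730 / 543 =1130421383 / 2375082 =475.95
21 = 21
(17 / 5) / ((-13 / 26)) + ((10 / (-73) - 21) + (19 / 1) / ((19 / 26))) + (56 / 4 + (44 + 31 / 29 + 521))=578.13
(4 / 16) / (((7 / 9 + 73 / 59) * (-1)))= -531 / 4280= -0.12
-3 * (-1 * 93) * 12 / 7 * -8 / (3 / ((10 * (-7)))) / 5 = 17856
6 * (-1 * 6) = -36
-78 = -78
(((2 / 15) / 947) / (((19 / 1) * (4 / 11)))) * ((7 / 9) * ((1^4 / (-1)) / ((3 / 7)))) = -539 / 14574330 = -0.00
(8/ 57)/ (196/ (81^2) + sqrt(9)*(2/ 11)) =96228/ 394459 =0.24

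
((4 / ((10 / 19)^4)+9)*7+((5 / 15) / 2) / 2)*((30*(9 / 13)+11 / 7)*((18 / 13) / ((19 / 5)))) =515183493 / 147875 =3483.91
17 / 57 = 0.30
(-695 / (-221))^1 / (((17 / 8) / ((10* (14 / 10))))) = 77840 / 3757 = 20.72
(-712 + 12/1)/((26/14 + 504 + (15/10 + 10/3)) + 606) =-29400/46901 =-0.63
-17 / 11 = -1.55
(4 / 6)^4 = 16 / 81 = 0.20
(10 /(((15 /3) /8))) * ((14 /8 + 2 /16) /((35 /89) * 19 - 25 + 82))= 1335 /2869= 0.47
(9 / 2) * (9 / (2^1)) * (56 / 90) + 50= 313 / 5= 62.60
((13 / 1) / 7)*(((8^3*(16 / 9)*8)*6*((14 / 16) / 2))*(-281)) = -29925376 / 3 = -9975125.33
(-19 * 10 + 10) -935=-1115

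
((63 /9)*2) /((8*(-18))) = -7 /72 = -0.10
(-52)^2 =2704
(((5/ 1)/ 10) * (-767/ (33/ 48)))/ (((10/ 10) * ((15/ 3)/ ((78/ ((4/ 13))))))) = -1555476/ 55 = -28281.38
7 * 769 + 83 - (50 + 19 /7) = 37893 /7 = 5413.29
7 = 7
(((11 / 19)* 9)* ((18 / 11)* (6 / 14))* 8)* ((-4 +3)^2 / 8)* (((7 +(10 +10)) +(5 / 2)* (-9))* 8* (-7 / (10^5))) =-2187 / 237500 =-0.01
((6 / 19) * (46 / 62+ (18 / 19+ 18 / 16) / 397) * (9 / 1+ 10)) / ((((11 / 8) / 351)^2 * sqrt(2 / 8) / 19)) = 16530739591392 / 1489147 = 11100811.13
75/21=25/7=3.57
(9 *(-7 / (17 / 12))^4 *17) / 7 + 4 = 64031684 / 4913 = 13033.11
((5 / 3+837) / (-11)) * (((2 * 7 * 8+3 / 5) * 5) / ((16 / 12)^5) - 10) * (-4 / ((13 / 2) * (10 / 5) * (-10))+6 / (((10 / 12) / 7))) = -11862173249 / 24960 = -475247.33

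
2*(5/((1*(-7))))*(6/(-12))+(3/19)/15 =482/665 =0.72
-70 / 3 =-23.33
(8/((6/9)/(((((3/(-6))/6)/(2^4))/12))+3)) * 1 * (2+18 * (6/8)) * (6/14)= -124/3577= -0.03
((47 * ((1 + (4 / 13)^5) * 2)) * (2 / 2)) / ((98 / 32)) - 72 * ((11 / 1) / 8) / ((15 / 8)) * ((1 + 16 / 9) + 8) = -538.29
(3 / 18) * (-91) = -91 / 6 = -15.17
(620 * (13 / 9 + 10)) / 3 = 63860 / 27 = 2365.19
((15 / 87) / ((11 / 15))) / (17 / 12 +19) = 0.01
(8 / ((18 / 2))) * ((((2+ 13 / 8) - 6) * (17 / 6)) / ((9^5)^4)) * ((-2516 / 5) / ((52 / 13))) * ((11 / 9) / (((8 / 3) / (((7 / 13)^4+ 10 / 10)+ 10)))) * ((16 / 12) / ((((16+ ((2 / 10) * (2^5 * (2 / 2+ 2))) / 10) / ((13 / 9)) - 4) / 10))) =1473930872425 / 2955397924085040038221634862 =0.00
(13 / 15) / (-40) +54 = 32387 / 600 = 53.98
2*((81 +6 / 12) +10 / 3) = 509 / 3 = 169.67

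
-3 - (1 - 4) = 0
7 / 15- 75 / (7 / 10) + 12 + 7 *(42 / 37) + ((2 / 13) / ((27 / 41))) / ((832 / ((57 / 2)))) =-10932247451 / 126060480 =-86.72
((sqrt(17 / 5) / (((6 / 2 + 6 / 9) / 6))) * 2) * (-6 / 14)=-108 * sqrt(85) / 385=-2.59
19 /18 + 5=109 /18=6.06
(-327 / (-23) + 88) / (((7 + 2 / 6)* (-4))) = -7053 / 2024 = -3.48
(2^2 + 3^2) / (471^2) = 13 / 221841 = 0.00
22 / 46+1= 34 / 23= 1.48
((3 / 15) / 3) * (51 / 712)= 17 / 3560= 0.00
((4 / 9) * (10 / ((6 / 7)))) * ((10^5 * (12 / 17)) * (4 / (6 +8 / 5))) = 560000000 / 2907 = 192638.46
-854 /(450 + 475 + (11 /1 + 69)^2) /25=-854 /183125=-0.00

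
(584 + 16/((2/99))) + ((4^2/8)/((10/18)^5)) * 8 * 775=29460304/125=235682.43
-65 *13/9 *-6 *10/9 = 16900/27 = 625.93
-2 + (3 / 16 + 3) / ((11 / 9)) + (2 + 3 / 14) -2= 0.82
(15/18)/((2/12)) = 5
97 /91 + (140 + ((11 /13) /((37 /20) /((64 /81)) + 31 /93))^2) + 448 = 73527176285665 /124798740703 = 589.17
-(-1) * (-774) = -774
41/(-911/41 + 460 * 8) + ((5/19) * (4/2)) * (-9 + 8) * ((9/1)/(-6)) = 2281474/2849411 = 0.80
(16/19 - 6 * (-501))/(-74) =-28565/703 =-40.63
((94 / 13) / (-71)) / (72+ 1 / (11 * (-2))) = -2068 / 1461109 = -0.00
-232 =-232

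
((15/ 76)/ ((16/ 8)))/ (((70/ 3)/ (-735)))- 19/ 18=-11393/ 2736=-4.16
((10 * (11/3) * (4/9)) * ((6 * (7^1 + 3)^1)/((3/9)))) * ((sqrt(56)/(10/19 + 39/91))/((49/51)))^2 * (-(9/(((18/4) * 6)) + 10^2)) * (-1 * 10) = 3158247488000/16129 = 195811735.88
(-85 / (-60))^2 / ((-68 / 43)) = -731 / 576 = -1.27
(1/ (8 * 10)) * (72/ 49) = 9/ 490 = 0.02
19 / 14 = 1.36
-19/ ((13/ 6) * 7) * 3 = -342/ 91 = -3.76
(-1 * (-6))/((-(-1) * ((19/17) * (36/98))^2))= 693889/19494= 35.60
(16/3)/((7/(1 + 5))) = 32/7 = 4.57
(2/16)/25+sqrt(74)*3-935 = -186999/200+3*sqrt(74) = -909.19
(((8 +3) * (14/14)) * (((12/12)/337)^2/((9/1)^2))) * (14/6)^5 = 184877/2235378627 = 0.00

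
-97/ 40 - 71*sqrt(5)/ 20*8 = -142*sqrt(5)/ 5 - 97/ 40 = -65.93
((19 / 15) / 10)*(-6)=-19 / 25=-0.76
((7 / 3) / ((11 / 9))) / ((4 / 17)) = 357 / 44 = 8.11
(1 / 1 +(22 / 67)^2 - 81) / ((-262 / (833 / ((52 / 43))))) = 3211495721 / 15289534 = 210.05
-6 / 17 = -0.35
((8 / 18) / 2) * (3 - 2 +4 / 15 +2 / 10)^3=0.70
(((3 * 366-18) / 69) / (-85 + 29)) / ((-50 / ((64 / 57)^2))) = 2048 / 290605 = 0.01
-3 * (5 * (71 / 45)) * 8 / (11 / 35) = -19880 / 33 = -602.42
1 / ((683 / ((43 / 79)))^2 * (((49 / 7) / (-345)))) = -637905 / 20379504943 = -0.00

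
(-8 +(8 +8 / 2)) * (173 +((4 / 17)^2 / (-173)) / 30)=518968828 / 749955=692.00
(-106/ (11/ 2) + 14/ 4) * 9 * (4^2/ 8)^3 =-12492/ 11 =-1135.64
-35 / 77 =-5 / 11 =-0.45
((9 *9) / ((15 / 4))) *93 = 10044 / 5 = 2008.80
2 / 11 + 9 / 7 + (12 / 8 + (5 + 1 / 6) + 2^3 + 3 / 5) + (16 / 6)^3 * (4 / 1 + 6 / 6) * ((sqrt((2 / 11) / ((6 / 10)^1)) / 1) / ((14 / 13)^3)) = 19328 / 1155 + 703040 * sqrt(330) / 305613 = 58.52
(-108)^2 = 11664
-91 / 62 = -1.47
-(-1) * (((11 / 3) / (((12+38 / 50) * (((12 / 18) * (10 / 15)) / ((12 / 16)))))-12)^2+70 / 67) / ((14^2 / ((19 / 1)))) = 36627500857 / 2827267072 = 12.96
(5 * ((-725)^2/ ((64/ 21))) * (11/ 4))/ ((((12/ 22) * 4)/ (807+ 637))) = 803593896875/ 512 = 1569519329.83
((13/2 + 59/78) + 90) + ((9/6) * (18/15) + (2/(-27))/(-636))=55282457/558090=99.06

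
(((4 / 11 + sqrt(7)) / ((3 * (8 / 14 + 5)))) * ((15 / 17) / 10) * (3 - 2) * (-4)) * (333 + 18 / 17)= -26502 * sqrt(7) / 3757 - 106008 / 41327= -21.23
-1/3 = -0.33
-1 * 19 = -19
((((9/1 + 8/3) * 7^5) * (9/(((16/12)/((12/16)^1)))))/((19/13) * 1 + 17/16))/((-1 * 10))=-1966419/50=-39328.38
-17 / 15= -1.13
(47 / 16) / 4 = 47 / 64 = 0.73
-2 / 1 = -2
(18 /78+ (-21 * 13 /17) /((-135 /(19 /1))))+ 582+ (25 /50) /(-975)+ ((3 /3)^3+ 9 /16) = 466263677 /795600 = 586.05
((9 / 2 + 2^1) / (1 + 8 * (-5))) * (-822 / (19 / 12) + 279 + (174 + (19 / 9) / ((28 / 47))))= 10.44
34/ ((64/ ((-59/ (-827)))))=1003/ 26464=0.04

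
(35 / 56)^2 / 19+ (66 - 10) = 68121 / 1216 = 56.02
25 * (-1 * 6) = -150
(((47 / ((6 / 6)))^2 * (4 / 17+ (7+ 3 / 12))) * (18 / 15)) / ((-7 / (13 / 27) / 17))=-14616953 / 630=-23201.51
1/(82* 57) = 1/4674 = 0.00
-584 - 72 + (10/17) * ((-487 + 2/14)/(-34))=-1310048/2023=-647.58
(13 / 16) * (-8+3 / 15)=-507 / 80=-6.34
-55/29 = -1.90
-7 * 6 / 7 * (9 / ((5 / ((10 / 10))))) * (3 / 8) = -81 / 20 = -4.05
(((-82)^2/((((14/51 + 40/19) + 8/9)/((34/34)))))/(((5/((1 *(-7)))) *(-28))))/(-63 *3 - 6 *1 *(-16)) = -1628889/1472810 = -1.11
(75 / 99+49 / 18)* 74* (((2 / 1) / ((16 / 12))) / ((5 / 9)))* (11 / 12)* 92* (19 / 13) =856957 / 10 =85695.70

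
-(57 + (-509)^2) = -259138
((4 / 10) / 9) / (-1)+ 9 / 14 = 0.60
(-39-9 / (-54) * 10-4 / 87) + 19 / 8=-8121 / 232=-35.00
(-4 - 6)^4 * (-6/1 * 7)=-420000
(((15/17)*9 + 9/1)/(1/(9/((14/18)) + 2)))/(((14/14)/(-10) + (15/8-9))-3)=-1094400/48671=-22.49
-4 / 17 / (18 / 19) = -0.25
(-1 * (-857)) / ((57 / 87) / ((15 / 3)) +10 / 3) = 372795 / 1507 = 247.38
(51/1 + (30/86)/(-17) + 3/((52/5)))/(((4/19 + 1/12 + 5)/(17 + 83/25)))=56429365932/286753025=196.79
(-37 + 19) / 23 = -18 / 23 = -0.78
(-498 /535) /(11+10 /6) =-747 /10165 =-0.07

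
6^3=216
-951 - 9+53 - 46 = -953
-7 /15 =-0.47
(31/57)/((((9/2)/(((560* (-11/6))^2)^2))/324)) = 22317962670080000/513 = 43504800526471.73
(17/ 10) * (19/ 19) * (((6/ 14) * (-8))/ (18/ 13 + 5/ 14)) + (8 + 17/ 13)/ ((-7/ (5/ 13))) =-7233557/ 1875055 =-3.86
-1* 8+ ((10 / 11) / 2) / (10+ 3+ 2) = -263 / 33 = -7.97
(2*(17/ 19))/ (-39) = -34/ 741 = -0.05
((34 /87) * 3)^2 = 1156 /841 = 1.37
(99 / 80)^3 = 970299 / 512000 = 1.90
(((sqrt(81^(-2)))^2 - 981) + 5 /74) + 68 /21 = -3322789501 /3398598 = -977.69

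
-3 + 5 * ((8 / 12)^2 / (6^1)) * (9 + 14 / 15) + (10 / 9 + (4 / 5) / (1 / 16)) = 5909 / 405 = 14.59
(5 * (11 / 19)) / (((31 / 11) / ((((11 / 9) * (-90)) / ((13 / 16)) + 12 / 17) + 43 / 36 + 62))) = -344081045 / 4686084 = -73.43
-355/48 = -7.40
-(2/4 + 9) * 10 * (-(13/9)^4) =2713295/6561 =413.55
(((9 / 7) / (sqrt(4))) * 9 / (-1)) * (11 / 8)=-891 / 112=-7.96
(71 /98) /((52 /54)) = 1917 /2548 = 0.75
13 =13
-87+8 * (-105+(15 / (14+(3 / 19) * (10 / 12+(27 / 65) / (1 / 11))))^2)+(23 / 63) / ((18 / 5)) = -22258161551489 / 24226847442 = -918.74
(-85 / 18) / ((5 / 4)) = -34 / 9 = -3.78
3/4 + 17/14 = 55/28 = 1.96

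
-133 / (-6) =133 / 6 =22.17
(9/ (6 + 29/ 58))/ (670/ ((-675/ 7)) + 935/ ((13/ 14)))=1215/ 877478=0.00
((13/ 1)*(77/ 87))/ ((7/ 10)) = 1430/ 87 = 16.44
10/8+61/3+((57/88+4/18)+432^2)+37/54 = 443473601/2376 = 186647.14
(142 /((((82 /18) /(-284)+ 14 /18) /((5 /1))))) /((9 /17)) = 3427880 /1947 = 1760.60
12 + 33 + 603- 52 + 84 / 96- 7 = 4719 / 8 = 589.88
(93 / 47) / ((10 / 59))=5487 / 470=11.67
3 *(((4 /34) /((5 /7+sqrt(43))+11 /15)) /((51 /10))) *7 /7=-319200 /130330619+220500 *sqrt(43) /130330619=0.01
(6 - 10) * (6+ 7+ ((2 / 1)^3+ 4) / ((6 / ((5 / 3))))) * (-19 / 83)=3724 / 249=14.96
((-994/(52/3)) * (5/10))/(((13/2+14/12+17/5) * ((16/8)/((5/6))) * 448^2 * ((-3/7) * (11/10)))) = 8875/777846784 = 0.00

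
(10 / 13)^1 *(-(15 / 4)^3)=-40.56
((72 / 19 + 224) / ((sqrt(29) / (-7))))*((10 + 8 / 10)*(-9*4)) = 58895424*sqrt(29) / 2755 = 115122.17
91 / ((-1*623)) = -13 / 89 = -0.15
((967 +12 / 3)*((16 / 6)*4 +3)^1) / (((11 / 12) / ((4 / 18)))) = 318488 / 99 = 3217.05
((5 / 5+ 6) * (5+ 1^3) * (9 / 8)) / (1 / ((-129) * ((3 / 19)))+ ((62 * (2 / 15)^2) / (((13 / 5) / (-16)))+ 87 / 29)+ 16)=4754295 / 1224344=3.88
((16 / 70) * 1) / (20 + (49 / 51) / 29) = 11832 / 1037015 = 0.01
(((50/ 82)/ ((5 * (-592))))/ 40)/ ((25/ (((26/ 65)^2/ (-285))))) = 1/ 8646900000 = 0.00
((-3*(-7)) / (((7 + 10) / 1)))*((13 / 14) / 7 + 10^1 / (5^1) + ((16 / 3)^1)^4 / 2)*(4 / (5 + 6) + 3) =119443141 / 70686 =1689.77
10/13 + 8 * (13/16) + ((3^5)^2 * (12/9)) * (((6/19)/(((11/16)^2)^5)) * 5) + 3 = 67522196173441825833/12813087752894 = 5269783.32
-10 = -10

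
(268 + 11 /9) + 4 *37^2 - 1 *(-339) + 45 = 55163 /9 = 6129.22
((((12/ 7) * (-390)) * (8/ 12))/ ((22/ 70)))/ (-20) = 780/ 11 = 70.91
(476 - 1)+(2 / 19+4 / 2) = 9065 / 19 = 477.11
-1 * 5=-5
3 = 3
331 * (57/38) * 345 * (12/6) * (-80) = -27406800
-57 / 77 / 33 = -19 / 847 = -0.02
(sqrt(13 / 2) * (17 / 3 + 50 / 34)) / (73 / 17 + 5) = 91 * sqrt(26) / 237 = 1.96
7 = 7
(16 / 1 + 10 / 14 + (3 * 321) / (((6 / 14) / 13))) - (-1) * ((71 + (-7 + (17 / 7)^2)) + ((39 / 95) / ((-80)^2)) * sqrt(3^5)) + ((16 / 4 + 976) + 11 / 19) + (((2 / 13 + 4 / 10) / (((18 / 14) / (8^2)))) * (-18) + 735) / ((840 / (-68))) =351 * sqrt(3) / 608000 + 18311151247 / 605150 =30258.86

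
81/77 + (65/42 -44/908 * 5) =247217/104874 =2.36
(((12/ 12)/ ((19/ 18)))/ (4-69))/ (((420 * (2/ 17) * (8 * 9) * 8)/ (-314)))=2669/ 16598400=0.00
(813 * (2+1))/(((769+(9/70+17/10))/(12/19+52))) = 28455000/170867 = 166.53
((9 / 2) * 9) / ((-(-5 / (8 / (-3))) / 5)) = -108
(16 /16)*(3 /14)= 0.21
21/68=0.31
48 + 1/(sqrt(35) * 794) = sqrt(35)/27790 + 48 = 48.00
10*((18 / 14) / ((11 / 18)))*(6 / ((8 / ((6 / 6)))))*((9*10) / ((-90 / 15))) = -18225 / 77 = -236.69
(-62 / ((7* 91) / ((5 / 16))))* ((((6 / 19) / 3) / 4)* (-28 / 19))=155 / 131404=0.00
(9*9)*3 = 243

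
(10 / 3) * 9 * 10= 300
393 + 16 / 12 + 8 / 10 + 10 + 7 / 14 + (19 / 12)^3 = 409.60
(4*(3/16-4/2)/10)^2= 841/1600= 0.53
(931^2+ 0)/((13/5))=333369.62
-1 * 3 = -3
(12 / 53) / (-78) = -2 / 689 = -0.00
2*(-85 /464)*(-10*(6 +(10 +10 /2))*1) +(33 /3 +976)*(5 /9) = 217595 /348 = 625.27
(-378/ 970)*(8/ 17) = -1512/ 8245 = -0.18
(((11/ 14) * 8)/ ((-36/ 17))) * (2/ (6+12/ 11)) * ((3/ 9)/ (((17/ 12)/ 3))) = -484/ 819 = -0.59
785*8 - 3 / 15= 31399 / 5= 6279.80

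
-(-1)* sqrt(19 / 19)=1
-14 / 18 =-7 / 9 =-0.78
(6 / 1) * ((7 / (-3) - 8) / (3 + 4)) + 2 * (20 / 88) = -647 / 77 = -8.40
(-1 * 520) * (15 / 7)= -7800 / 7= -1114.29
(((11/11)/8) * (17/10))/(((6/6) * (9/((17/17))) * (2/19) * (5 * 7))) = 323/50400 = 0.01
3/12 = 1/4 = 0.25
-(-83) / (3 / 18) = 498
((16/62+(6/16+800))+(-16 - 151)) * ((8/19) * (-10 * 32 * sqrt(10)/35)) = -7713.58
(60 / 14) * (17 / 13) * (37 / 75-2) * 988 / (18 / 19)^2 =-9295.34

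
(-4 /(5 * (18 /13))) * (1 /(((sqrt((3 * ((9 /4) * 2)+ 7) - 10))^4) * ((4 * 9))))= -26 /178605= -0.00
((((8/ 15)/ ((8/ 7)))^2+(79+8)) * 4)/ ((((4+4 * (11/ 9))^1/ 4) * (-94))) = -9812/ 5875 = -1.67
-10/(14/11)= -55/7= -7.86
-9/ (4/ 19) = -171/ 4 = -42.75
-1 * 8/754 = -4/377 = -0.01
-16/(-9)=16/9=1.78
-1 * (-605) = 605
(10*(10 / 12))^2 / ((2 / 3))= 104.17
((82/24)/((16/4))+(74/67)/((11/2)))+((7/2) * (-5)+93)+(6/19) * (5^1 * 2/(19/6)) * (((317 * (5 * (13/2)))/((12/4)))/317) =1115629849/12770736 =87.36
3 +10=13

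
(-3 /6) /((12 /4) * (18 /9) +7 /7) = -1 /14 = -0.07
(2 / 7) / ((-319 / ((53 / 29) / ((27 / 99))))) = -106 / 17661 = -0.01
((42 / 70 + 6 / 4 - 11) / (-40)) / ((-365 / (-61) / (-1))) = -5429 / 146000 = -0.04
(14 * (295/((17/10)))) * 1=41300/17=2429.41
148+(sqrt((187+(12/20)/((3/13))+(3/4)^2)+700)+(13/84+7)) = sqrt(356065)/20+13033/84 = 184.99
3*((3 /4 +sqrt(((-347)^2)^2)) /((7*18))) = 481639 /168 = 2866.90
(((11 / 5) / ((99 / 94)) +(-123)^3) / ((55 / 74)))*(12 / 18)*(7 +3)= -24786720616 / 1485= -16691394.35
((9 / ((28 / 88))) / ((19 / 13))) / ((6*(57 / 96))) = 13728 / 2527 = 5.43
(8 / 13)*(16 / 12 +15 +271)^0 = 8 / 13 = 0.62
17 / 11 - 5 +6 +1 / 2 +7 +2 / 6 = 685 / 66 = 10.38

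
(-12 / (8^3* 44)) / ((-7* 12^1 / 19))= 19 / 157696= 0.00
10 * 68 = 680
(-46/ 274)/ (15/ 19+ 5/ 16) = -6992/ 45895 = -0.15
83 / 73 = 1.14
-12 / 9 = -4 / 3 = -1.33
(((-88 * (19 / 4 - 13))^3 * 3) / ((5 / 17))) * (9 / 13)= 175639643784 / 65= 2702148365.91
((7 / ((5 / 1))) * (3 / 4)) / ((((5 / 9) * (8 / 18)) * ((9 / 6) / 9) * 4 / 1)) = 5103 / 800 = 6.38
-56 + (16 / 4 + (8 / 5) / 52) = -3378 / 65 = -51.97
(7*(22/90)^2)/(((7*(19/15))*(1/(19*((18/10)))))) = 121/75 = 1.61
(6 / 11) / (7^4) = 6 / 26411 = 0.00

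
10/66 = 5/33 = 0.15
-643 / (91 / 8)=-5144 / 91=-56.53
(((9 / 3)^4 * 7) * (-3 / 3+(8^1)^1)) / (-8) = -3969 / 8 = -496.12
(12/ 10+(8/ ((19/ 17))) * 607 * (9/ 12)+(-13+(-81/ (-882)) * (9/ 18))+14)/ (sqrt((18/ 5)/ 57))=12975.40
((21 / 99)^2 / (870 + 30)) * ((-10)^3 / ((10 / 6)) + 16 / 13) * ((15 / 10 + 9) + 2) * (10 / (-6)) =238385 / 382239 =0.62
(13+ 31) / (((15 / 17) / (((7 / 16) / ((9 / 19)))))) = 24871 / 540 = 46.06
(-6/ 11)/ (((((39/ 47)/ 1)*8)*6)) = -47/ 3432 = -0.01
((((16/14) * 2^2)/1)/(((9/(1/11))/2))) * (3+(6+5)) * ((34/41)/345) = 4352/1400355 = 0.00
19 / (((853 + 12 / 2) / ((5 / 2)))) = 95 / 1718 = 0.06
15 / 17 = 0.88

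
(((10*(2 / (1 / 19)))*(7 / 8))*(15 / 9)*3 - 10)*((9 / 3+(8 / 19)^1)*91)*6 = 58647225 / 19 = 3086696.05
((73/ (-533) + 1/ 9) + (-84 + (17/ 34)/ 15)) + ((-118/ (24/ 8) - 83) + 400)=9290549/ 47970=193.67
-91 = -91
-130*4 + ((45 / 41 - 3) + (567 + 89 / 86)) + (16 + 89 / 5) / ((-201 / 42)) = 46149589 / 1181210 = 39.07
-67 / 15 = -4.47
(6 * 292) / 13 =1752 / 13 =134.77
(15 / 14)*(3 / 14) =45 / 196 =0.23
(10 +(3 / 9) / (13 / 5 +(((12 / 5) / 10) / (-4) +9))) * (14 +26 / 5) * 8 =888832 / 577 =1540.44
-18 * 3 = -54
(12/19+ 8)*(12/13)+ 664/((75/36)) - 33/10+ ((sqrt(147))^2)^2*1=270864987/12350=21932.39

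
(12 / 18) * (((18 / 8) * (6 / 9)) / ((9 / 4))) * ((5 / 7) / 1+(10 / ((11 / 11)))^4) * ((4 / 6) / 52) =3590 / 63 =56.98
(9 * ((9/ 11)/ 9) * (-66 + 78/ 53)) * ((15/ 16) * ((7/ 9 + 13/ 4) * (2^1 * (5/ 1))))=-9298125/ 4664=-1993.59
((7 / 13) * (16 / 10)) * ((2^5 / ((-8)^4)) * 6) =21 / 520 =0.04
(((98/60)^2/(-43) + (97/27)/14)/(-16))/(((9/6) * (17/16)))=-158129/20723850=-0.01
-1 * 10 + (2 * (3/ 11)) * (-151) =-1016/ 11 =-92.36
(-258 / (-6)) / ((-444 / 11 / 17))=-8041 / 444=-18.11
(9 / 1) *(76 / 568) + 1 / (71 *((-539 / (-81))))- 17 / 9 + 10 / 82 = -15832637 / 28242522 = -0.56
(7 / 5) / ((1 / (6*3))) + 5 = 151 / 5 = 30.20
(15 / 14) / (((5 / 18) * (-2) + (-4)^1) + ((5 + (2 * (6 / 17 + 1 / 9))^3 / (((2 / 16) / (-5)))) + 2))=-53723655 / 1480871756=-0.04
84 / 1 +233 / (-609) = 50923 / 609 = 83.62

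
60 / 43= 1.40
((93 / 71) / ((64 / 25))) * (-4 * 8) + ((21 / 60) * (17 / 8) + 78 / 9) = -237293 / 34080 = -6.96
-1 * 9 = -9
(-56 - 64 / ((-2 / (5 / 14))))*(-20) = 6240 / 7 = 891.43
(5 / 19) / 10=1 / 38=0.03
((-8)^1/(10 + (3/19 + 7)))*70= -5320/163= -32.64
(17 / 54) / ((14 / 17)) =289 / 756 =0.38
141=141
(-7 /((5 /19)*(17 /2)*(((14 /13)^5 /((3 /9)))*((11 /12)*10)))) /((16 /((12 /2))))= -21163701 /718379200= -0.03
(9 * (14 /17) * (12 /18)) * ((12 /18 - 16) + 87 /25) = -24892 /425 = -58.57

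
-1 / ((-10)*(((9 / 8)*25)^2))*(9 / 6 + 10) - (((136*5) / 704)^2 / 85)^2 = 20239961123 / 15179788800000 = 0.00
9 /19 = 0.47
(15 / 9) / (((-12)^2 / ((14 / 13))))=35 / 2808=0.01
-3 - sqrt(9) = -6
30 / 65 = 6 / 13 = 0.46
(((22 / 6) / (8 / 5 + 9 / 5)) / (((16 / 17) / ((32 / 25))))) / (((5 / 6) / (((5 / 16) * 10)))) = 11 / 2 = 5.50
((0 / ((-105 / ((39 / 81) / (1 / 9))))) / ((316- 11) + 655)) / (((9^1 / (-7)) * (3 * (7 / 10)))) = 0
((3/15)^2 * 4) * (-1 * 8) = -32/25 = -1.28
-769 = -769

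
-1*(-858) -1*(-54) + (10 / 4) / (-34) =62011 / 68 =911.93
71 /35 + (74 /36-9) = -3097 /630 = -4.92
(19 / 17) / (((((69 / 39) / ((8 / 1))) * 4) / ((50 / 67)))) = 24700 / 26197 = 0.94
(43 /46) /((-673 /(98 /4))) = -2107 /61916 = -0.03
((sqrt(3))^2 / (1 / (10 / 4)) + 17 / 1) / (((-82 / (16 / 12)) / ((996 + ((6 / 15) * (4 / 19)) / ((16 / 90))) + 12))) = -312963 / 779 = -401.75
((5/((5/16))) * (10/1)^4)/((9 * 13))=160000/117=1367.52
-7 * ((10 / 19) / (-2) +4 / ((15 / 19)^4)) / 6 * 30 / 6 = -67558897 / 1154250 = -58.53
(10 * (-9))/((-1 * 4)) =45/2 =22.50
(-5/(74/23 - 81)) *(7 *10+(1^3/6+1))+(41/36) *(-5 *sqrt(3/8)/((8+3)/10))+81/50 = 831176/134175 - 1025 *sqrt(6)/792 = 3.02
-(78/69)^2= -1.28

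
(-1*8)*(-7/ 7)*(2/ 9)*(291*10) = 15520/ 3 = 5173.33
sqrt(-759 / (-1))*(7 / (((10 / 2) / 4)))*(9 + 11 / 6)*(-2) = -364*sqrt(759) / 3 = -3342.73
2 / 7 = 0.29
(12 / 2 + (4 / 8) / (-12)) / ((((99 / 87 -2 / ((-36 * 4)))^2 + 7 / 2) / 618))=762.89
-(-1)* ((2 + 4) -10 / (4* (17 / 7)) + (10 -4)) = 373 / 34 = 10.97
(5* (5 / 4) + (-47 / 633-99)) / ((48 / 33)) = -2585341 / 40512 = -63.82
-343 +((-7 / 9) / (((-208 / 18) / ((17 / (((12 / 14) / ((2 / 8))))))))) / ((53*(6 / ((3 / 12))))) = -1088993983 / 3174912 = -343.00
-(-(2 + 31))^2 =-1089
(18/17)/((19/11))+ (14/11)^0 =521/323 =1.61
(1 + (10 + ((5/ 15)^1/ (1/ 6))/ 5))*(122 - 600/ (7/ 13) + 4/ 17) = -6729078/ 595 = -11309.37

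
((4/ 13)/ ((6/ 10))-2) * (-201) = 3886/ 13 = 298.92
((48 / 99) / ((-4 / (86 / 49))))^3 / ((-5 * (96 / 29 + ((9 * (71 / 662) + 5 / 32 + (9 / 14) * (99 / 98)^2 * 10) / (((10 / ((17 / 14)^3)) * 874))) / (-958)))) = 8208131435402479271936 / 14110488790637857989059403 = 0.00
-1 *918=-918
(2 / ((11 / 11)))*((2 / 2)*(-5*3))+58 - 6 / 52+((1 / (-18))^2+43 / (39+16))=6641581 / 231660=28.67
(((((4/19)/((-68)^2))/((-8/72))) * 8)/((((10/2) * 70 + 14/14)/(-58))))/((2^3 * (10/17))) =29/251940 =0.00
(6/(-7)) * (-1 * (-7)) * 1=-6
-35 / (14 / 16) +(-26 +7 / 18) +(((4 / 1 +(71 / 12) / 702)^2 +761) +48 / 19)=962671262275 / 1348311744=713.98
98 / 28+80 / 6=101 / 6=16.83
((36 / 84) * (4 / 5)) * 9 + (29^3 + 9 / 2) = 1707761 / 70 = 24396.59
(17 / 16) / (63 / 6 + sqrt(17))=357 / 2984-17 * sqrt(17) / 1492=0.07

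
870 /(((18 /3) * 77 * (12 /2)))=145 /462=0.31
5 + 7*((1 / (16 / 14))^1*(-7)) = -303 / 8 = -37.88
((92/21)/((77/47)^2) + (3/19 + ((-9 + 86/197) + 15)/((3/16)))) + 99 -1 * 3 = 132.12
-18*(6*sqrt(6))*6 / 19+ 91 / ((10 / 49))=4459 / 10 - 648*sqrt(6) / 19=362.36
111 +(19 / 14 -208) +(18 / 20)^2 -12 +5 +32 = -48883 / 700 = -69.83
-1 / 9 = -0.11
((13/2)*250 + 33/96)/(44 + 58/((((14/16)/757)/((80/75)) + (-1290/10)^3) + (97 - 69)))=1202048551928629/32540872542848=36.94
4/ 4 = 1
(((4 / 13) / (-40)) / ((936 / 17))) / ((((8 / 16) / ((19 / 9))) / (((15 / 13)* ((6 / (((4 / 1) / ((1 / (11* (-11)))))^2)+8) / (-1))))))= 23281517 / 4275640512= 0.01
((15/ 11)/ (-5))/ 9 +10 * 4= 1319/ 33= 39.97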